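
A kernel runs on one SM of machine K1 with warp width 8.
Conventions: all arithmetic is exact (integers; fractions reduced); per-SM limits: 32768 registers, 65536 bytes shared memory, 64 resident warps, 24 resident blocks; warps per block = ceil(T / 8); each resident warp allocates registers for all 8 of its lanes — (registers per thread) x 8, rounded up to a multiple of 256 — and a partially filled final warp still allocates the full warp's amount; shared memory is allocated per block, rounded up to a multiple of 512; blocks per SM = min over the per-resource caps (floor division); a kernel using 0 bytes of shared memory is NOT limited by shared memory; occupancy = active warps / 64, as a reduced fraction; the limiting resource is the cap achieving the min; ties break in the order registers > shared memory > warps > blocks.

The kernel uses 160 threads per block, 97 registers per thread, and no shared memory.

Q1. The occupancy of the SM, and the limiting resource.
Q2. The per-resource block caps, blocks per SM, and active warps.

Answer: occupancy 5/16, limited by registers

registers: 1 block
shared memory: no limit (kernel uses none)
warps: 3 blocks
blocks: 24 blocks

Answer: 1 block, 20 active warps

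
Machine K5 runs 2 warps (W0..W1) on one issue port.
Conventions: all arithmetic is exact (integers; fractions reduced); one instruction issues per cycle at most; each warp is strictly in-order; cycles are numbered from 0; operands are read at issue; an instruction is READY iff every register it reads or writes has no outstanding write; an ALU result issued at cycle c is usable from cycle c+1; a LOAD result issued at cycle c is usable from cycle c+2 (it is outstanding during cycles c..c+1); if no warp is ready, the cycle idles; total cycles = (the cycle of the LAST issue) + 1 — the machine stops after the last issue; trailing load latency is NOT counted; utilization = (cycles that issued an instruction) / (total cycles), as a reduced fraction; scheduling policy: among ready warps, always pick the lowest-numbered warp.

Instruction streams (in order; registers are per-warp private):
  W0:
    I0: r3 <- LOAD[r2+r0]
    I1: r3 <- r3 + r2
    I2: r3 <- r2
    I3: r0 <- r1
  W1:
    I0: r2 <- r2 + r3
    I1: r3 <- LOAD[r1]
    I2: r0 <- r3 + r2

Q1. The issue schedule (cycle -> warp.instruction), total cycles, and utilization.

cycle 0: W0.I0
cycle 1: W1.I0
cycle 2: W0.I1
cycle 3: W0.I2
cycle 4: W0.I3
cycle 5: W1.I1
cycle 6: idle
cycle 7: W1.I2

Answer: 8 cycles, utilization 7/8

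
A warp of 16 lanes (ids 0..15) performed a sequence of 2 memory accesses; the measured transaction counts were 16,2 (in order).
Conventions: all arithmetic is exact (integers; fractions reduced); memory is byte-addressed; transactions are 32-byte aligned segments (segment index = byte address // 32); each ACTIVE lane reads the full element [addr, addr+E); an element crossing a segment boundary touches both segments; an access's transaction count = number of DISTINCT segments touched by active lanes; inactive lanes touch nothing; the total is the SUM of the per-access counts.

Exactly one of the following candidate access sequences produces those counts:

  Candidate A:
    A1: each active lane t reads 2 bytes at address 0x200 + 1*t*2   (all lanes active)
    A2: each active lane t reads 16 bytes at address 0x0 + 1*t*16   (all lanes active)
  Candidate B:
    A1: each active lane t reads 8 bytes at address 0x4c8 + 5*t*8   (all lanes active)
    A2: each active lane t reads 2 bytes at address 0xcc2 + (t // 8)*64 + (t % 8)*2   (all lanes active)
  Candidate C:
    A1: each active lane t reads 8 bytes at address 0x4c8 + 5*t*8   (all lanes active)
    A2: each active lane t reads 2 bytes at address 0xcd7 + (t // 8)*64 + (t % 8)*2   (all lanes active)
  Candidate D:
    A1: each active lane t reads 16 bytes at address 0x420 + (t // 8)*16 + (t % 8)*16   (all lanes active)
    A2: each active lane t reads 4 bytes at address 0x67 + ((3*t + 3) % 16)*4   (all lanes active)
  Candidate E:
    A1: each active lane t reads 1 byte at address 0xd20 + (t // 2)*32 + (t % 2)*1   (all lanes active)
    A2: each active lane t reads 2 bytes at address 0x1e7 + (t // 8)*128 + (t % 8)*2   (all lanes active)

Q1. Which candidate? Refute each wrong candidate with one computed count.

A: A1 gives 1 transaction, not 16
C: A2 gives 4 transactions, not 2
D: A1 gives 5 transactions, not 16
E: A1 gives 8 transactions, not 16
B: all counts match (16,2)

Answer: B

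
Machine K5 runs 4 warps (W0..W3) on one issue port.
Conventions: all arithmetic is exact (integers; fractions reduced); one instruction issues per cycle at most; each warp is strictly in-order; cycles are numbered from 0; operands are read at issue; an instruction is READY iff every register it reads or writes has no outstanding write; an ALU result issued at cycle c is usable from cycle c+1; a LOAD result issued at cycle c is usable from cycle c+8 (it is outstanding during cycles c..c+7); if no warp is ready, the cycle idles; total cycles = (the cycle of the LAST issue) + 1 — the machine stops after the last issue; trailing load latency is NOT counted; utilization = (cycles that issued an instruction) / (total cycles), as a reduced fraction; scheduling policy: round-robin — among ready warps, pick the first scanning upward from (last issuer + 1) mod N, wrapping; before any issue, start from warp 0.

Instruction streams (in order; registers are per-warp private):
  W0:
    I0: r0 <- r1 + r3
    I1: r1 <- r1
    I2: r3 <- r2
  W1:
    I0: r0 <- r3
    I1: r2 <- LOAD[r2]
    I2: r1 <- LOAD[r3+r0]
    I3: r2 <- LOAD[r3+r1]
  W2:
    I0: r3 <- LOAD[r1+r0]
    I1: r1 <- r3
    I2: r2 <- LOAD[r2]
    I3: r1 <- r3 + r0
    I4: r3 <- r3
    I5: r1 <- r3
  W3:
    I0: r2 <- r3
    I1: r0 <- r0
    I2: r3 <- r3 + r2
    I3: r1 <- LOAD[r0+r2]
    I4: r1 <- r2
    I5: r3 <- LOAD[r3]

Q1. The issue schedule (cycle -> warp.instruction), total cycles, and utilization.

cycle 0: W0.I0
cycle 1: W1.I0
cycle 2: W2.I0
cycle 3: W3.I0
cycle 4: W0.I1
cycle 5: W1.I1
cycle 6: W3.I1
cycle 7: W0.I2
cycle 8: W1.I2
cycle 9: W3.I2
cycle 10: W2.I1
cycle 11: W3.I3
cycle 12: W2.I2
cycle 13: W2.I3
cycle 14: W2.I4
cycle 15: W2.I5
cycle 16: W1.I3
cycle 17: idle
cycle 18: idle
cycle 19: W3.I4
cycle 20: W3.I5

Answer: 21 cycles, utilization 19/21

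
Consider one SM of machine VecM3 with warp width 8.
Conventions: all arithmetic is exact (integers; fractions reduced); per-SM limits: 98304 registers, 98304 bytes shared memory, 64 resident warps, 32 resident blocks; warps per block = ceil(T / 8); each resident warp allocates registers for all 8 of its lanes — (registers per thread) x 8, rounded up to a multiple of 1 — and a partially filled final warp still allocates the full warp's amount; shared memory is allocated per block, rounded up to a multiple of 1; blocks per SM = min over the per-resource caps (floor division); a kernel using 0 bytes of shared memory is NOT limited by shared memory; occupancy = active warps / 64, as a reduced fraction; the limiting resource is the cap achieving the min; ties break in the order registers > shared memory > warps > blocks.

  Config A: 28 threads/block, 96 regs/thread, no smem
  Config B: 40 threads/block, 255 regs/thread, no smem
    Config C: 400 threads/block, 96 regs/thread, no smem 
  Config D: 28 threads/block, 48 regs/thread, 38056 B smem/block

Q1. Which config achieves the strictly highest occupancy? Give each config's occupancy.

occupancies: A 1, B 45/64, C 25/32, D 1/8

Answer: A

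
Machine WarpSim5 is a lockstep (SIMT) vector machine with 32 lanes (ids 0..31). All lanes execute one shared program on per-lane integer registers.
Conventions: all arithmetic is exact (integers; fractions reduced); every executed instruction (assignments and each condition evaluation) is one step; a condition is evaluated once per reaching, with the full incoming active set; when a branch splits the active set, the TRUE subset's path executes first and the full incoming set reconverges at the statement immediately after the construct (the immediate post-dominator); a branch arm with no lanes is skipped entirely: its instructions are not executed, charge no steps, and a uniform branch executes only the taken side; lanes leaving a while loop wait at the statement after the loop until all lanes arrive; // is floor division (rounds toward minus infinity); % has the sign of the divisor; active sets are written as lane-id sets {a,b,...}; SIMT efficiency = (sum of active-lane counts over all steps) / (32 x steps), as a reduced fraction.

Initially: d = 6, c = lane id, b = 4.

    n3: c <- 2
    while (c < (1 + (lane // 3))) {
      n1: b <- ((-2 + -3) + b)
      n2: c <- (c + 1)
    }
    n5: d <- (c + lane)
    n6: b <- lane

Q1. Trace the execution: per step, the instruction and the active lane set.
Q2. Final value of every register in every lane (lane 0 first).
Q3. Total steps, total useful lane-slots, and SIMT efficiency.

step 0: c <- 2                       {0,1,2,3,4,5,6,7,8,9,10,11,12,13,14,15,16,17,18,19,20,21,22,23,24,25,26,27,28,29,30,31}
step 1: eval (c < (1 + (lane // 3))) {0,1,2,3,4,5,6,7,8,9,10,11,12,13,14,15,16,17,18,19,20,21,22,23,24,25,26,27,28,29,30,31}
step 2: b <- ((-2 + -3) + b)         {6,7,8,9,10,11,12,13,14,15,16,17,18,19,20,21,22,23,24,25,26,27,28,29,30,31}
step 3: c <- (c + 1)                 {6,7,8,9,10,11,12,13,14,15,16,17,18,19,20,21,22,23,24,25,26,27,28,29,30,31}
step 4: eval (c < (1 + (lane // 3))) {6,7,8,9,10,11,12,13,14,15,16,17,18,19,20,21,22,23,24,25,26,27,28,29,30,31}
step 5: b <- ((-2 + -3) + b)         {9,10,11,12,13,14,15,16,17,18,19,20,21,22,23,24,25,26,27,28,29,30,31}
step 6: c <- (c + 1)                 {9,10,11,12,13,14,15,16,17,18,19,20,21,22,23,24,25,26,27,28,29,30,31}
step 7: eval (c < (1 + (lane // 3))) {9,10,11,12,13,14,15,16,17,18,19,20,21,22,23,24,25,26,27,28,29,30,31}
step 8: b <- ((-2 + -3) + b)         {12,13,14,15,16,17,18,19,20,21,22,23,24,25,26,27,28,29,30,31}
step 9: c <- (c + 1)                 {12,13,14,15,16,17,18,19,20,21,22,23,24,25,26,27,28,29,30,31}
step 10: eval (c < (1 + (lane // 3))) {12,13,14,15,16,17,18,19,20,21,22,23,24,25,26,27,28,29,30,31}
step 11: b <- ((-2 + -3) + b)         {15,16,17,18,19,20,21,22,23,24,25,26,27,28,29,30,31}
step 12: c <- (c + 1)                 {15,16,17,18,19,20,21,22,23,24,25,26,27,28,29,30,31}
step 13: eval (c < (1 + (lane // 3))) {15,16,17,18,19,20,21,22,23,24,25,26,27,28,29,30,31}
step 14: b <- ((-2 + -3) + b)         {18,19,20,21,22,23,24,25,26,27,28,29,30,31}
step 15: c <- (c + 1)                 {18,19,20,21,22,23,24,25,26,27,28,29,30,31}
step 16: eval (c < (1 + (lane // 3))) {18,19,20,21,22,23,24,25,26,27,28,29,30,31}
step 17: b <- ((-2 + -3) + b)         {21,22,23,24,25,26,27,28,29,30,31}
step 18: c <- (c + 1)                 {21,22,23,24,25,26,27,28,29,30,31}
step 19: eval (c < (1 + (lane // 3))) {21,22,23,24,25,26,27,28,29,30,31}
step 20: b <- ((-2 + -3) + b)         {24,25,26,27,28,29,30,31}
step 21: c <- (c + 1)                 {24,25,26,27,28,29,30,31}
step 22: eval (c < (1 + (lane // 3))) {24,25,26,27,28,29,30,31}
step 23: b <- ((-2 + -3) + b)         {27,28,29,30,31}
step 24: c <- (c + 1)                 {27,28,29,30,31}
step 25: eval (c < (1 + (lane // 3))) {27,28,29,30,31}
step 26: b <- ((-2 + -3) + b)         {30,31}
step 27: c <- (c + 1)                 {30,31}
step 28: eval (c < (1 + (lane // 3))) {30,31}
step 29: d <- (c + lane)              {0,1,2,3,4,5,6,7,8,9,10,11,12,13,14,15,16,17,18,19,20,21,22,23,24,25,26,27,28,29,30,31}
step 30: b <- lane                    {0,1,2,3,4,5,6,7,8,9,10,11,12,13,14,15,16,17,18,19,20,21,22,23,24,25,26,27,28,29,30,31}

Answer: 31 steps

d: 2,3,4,5,6,7,9,10,11,13,14,15,17,18,19,21,22,23,25,26,27,29,30,31,33,34,35,37,38,39,41,42
c: 2,2,2,2,2,2,3,3,3,4,4,4,5,5,5,6,6,6,7,7,7,8,8,8,9,9,9,10,10,10,11,11
b: 0,1,2,3,4,5,6,7,8,9,10,11,12,13,14,15,16,17,18,19,20,21,22,23,24,25,26,27,28,29,30,31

steps = 31; useful = 506; efficiency = 506/992 = 253/496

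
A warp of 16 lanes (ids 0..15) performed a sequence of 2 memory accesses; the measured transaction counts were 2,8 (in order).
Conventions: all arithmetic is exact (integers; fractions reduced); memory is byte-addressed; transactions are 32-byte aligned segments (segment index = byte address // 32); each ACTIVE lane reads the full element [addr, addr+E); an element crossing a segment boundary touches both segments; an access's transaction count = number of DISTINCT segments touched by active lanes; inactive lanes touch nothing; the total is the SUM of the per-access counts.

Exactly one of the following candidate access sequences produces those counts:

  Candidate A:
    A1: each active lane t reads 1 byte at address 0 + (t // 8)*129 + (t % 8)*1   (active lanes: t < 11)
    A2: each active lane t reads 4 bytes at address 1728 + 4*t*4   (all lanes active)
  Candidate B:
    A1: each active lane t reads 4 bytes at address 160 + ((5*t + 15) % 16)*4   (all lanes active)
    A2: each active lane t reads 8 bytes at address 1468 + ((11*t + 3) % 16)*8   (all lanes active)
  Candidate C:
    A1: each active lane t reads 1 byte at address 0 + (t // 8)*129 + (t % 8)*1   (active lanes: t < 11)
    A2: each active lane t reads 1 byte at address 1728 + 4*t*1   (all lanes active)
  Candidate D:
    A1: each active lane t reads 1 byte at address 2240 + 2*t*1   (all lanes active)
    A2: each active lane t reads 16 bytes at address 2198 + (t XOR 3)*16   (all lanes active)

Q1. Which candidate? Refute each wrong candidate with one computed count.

B: A2 gives 5 transactions, not 8
C: A2 gives 2 transactions, not 8
D: A1 gives 1 transaction, not 2
A: all counts match (2,8)

Answer: A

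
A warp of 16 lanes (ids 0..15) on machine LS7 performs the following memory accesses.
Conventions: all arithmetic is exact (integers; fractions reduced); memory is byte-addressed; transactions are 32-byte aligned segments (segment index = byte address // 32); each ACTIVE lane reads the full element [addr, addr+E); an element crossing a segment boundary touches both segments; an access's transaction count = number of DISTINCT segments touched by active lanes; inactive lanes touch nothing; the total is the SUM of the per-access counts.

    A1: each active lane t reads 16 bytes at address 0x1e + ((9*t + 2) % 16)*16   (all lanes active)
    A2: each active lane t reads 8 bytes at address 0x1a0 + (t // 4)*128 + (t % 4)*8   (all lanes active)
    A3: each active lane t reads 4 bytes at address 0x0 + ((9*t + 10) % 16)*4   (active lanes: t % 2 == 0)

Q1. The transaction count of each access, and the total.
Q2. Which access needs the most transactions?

A1: 9 transactions
A2: 4 transactions
A3: 2 transactions

Answer: 9,4,2; total 15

Answer: A1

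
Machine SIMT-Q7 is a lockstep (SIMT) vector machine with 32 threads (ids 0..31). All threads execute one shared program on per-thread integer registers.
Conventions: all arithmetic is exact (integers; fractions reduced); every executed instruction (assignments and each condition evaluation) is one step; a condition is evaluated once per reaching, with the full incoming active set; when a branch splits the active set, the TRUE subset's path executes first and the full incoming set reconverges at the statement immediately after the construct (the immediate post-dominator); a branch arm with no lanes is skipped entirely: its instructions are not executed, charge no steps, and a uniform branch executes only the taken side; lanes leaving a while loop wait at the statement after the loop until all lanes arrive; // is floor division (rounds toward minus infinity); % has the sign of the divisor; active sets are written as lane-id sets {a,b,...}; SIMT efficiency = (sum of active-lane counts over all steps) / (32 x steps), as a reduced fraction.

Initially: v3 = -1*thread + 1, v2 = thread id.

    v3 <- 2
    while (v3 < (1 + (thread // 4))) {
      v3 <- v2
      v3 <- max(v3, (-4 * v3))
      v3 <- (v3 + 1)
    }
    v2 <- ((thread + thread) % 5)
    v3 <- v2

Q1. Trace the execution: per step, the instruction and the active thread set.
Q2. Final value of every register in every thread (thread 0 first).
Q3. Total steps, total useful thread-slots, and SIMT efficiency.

step 0: v3 <- 2                      {0,1,2,3,4,5,6,7,8,9,10,11,12,13,14,15,16,17,18,19,20,21,22,23,24,25,26,27,28,29,30,31}
step 1: eval (v3 < (1 + (thread // 4))) {0,1,2,3,4,5,6,7,8,9,10,11,12,13,14,15,16,17,18,19,20,21,22,23,24,25,26,27,28,29,30,31}
step 2: v3 <- v2                     {8,9,10,11,12,13,14,15,16,17,18,19,20,21,22,23,24,25,26,27,28,29,30,31}
step 3: v3 <- max(v3, (-4 * v3))     {8,9,10,11,12,13,14,15,16,17,18,19,20,21,22,23,24,25,26,27,28,29,30,31}
step 4: v3 <- (v3 + 1)               {8,9,10,11,12,13,14,15,16,17,18,19,20,21,22,23,24,25,26,27,28,29,30,31}
step 5: eval (v3 < (1 + (thread // 4))) {8,9,10,11,12,13,14,15,16,17,18,19,20,21,22,23,24,25,26,27,28,29,30,31}
step 6: v2 <- ((thread + thread) % 5) {0,1,2,3,4,5,6,7,8,9,10,11,12,13,14,15,16,17,18,19,20,21,22,23,24,25,26,27,28,29,30,31}
step 7: v3 <- v2                     {0,1,2,3,4,5,6,7,8,9,10,11,12,13,14,15,16,17,18,19,20,21,22,23,24,25,26,27,28,29,30,31}

Answer: 8 steps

v3: 0,2,4,1,3,0,2,4,1,3,0,2,4,1,3,0,2,4,1,3,0,2,4,1,3,0,2,4,1,3,0,2
v2: 0,2,4,1,3,0,2,4,1,3,0,2,4,1,3,0,2,4,1,3,0,2,4,1,3,0,2,4,1,3,0,2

steps = 8; useful = 224; efficiency = 224/256 = 7/8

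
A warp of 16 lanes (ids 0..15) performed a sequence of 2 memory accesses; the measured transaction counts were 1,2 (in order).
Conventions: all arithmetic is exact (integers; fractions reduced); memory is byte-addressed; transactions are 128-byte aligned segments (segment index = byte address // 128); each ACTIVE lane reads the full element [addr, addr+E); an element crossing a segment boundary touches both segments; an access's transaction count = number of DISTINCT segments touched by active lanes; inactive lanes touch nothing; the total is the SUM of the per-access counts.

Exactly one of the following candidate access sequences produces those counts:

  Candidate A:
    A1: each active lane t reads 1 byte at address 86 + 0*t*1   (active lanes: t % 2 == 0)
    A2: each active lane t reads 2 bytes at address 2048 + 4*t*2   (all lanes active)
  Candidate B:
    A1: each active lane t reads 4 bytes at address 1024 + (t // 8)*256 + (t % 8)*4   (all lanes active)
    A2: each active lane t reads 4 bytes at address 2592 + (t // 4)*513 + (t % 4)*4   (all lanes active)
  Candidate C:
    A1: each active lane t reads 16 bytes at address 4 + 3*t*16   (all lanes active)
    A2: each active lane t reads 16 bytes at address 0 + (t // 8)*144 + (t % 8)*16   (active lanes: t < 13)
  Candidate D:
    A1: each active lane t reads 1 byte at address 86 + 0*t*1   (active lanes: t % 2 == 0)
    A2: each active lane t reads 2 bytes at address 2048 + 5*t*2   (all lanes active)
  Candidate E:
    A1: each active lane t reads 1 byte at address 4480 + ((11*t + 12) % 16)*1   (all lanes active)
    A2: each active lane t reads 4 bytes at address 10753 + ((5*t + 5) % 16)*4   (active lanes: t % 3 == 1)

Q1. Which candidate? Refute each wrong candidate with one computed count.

A: A2 gives 1 transaction, not 2
B: A1 gives 2 transactions, not 1
C: A1 gives 6 transactions, not 1
E: A2 gives 1 transaction, not 2
D: all counts match (1,2)

Answer: D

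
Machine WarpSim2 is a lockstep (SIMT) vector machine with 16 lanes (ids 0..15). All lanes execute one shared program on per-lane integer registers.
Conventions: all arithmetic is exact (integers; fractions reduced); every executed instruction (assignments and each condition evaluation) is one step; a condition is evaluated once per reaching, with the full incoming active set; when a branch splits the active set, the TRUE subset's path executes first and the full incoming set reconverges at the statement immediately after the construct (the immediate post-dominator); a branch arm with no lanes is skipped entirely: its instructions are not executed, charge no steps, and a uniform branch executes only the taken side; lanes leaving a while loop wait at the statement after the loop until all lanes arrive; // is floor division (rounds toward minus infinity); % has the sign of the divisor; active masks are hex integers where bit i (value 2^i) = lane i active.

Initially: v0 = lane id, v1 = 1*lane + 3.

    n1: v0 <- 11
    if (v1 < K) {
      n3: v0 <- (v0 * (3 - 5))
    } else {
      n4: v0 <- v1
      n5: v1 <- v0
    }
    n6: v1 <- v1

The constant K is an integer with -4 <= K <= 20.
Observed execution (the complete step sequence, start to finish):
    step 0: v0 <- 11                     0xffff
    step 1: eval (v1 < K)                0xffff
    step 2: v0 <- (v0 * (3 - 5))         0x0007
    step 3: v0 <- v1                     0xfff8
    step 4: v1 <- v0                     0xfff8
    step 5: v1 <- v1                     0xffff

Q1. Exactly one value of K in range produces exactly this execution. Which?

Answer: K = 6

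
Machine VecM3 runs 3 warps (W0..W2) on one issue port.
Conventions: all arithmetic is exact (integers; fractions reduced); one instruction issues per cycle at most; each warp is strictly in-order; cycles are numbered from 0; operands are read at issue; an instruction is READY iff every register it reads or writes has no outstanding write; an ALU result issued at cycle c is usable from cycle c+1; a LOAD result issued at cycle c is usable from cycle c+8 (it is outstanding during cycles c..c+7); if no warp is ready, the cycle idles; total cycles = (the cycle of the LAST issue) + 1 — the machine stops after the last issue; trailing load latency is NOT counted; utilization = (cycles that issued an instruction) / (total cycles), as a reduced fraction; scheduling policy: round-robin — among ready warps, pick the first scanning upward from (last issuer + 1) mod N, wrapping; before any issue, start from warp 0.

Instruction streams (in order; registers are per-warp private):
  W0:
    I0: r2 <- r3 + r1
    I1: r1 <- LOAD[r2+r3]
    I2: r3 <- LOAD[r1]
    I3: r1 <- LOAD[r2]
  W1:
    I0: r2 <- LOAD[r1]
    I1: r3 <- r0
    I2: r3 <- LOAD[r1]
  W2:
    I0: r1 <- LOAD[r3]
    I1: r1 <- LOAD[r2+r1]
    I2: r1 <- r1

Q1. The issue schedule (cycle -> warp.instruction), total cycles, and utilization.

cycle 0: W0.I0
cycle 1: W1.I0
cycle 2: W2.I0
cycle 3: W0.I1
cycle 4: W1.I1
cycle 5: W1.I2
cycle 6: idle
cycle 7: idle
cycle 8: idle
cycle 9: idle
cycle 10: W2.I1
cycle 11: W0.I2
cycle 12: W0.I3
cycle 13: idle
cycle 14: idle
cycle 15: idle
cycle 16: idle
cycle 17: idle
cycle 18: W2.I2

Answer: 19 cycles, utilization 10/19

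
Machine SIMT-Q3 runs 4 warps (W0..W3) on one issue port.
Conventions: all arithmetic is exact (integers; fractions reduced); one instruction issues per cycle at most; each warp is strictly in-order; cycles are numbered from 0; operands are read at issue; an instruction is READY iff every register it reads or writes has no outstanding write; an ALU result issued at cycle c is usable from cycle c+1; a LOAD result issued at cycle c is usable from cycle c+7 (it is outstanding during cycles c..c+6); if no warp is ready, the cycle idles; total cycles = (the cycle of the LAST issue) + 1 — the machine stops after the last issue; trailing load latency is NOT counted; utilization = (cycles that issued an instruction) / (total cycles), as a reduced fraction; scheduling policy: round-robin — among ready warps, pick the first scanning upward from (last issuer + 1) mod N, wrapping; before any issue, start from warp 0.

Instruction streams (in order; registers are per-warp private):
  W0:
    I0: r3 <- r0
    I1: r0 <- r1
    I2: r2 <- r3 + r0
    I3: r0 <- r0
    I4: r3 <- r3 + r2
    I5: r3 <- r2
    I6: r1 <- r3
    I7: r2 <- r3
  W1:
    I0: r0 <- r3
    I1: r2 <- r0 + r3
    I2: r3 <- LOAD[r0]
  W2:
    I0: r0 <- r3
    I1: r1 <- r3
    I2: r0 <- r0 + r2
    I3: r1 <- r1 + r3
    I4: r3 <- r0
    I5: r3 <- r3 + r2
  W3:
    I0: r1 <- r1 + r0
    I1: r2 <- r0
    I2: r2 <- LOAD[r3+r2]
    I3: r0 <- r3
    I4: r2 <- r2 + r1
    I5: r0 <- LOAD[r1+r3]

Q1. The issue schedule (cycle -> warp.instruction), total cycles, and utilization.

cycle 0: W0.I0
cycle 1: W1.I0
cycle 2: W2.I0
cycle 3: W3.I0
cycle 4: W0.I1
cycle 5: W1.I1
cycle 6: W2.I1
cycle 7: W3.I1
cycle 8: W0.I2
cycle 9: W1.I2
cycle 10: W2.I2
cycle 11: W3.I2
cycle 12: W0.I3
cycle 13: W2.I3
cycle 14: W3.I3
cycle 15: W0.I4
cycle 16: W2.I4
cycle 17: W0.I5
cycle 18: W2.I5
cycle 19: W3.I4
cycle 20: W0.I6
cycle 21: W3.I5
cycle 22: W0.I7

Answer: 23 cycles, utilization 1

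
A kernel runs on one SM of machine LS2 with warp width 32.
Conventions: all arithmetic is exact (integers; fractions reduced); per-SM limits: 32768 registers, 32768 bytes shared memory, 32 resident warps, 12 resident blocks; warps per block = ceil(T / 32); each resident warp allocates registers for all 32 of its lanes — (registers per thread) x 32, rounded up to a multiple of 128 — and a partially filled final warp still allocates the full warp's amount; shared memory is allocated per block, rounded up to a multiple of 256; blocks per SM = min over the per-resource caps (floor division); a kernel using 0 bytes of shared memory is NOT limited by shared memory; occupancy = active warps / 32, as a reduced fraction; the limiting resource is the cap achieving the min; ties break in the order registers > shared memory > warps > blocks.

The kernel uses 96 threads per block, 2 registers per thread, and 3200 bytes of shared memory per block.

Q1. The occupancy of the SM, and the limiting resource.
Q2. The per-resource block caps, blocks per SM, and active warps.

Answer: occupancy 27/32, limited by shared memory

registers: 85 blocks
shared memory: 9 blocks
warps: 10 blocks
blocks: 12 blocks

Answer: 9 blocks, 27 active warps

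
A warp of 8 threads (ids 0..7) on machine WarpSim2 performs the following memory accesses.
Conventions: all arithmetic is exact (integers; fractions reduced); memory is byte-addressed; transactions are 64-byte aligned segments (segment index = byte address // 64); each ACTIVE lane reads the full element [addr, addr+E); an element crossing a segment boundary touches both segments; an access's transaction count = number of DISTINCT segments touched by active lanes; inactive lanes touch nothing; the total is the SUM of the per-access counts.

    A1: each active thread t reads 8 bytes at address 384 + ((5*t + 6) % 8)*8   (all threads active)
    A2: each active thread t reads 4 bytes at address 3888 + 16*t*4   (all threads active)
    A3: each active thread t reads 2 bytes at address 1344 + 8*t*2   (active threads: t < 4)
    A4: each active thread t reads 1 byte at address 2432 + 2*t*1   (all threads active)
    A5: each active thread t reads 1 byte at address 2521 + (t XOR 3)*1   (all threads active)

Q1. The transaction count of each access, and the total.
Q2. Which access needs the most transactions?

A1: 1 transaction
A2: 8 transactions
A3: 1 transaction
A4: 1 transaction
A5: 1 transaction

Answer: 1,8,1,1,1; total 12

Answer: A2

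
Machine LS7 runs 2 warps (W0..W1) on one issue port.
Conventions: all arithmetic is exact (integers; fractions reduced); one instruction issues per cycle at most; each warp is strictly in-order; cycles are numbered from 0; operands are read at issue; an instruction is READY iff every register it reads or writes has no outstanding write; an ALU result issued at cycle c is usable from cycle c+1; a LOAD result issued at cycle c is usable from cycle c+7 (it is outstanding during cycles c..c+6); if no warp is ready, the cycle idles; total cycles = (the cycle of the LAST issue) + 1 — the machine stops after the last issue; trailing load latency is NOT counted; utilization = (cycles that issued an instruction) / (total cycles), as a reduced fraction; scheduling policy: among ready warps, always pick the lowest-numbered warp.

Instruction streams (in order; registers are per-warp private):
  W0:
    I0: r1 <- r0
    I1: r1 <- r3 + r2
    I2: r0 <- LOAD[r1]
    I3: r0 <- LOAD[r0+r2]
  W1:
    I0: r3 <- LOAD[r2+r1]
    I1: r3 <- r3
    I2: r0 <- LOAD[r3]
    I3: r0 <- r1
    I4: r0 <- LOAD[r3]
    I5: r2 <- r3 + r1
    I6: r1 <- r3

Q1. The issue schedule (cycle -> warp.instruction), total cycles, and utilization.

cycle 0: W0.I0
cycle 1: W0.I1
cycle 2: W0.I2
cycle 3: W1.I0
cycle 4: idle
cycle 5: idle
cycle 6: idle
cycle 7: idle
cycle 8: idle
cycle 9: W0.I3
cycle 10: W1.I1
cycle 11: W1.I2
cycle 12: idle
cycle 13: idle
cycle 14: idle
cycle 15: idle
cycle 16: idle
cycle 17: idle
cycle 18: W1.I3
cycle 19: W1.I4
cycle 20: W1.I5
cycle 21: W1.I6

Answer: 22 cycles, utilization 1/2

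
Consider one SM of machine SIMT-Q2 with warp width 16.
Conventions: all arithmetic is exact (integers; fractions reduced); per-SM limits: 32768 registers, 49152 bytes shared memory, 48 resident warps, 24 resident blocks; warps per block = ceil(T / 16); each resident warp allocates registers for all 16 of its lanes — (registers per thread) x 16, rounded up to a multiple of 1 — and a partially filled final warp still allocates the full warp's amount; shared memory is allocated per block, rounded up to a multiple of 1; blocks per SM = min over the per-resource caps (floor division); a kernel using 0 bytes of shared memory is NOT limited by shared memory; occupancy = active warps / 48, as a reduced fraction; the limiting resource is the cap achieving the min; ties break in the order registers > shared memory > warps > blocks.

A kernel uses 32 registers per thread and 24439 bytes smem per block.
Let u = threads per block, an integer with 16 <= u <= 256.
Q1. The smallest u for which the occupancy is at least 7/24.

Answer: u = 97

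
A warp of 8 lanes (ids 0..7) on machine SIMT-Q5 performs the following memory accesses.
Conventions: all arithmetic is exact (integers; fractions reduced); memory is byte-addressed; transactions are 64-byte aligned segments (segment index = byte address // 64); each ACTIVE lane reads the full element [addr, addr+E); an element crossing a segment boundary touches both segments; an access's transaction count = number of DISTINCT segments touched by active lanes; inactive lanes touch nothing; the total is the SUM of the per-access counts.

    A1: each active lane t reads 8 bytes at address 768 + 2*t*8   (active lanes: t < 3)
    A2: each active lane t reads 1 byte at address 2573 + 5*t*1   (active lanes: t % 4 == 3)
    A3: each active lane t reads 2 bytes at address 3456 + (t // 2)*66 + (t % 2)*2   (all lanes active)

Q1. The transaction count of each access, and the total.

A1: 1 transaction
A2: 1 transaction
A3: 4 transactions

Answer: 1,1,4; total 6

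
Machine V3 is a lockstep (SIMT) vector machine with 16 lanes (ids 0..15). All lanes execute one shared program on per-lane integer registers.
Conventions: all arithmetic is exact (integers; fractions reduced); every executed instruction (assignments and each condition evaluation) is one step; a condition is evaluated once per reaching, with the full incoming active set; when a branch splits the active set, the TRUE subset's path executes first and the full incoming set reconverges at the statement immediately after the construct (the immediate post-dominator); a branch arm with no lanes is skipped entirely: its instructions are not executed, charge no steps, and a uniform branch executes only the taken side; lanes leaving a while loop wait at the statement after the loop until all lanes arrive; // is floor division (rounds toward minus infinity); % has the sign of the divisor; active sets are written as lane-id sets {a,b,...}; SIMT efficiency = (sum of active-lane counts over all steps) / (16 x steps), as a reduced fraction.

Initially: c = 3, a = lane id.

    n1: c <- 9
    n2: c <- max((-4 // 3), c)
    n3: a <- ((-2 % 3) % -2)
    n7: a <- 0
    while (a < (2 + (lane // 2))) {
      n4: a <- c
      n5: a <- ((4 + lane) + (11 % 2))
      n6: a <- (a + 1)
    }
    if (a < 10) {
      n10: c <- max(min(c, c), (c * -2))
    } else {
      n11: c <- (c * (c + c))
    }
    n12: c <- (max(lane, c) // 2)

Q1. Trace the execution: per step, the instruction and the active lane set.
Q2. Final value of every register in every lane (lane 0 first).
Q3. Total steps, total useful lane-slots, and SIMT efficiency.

step 0: c <- 9                       {0,1,2,3,4,5,6,7,8,9,10,11,12,13,14,15}
step 1: c <- max((-4 // 3), c)       {0,1,2,3,4,5,6,7,8,9,10,11,12,13,14,15}
step 2: a <- ((-2 % 3) % -2)         {0,1,2,3,4,5,6,7,8,9,10,11,12,13,14,15}
step 3: a <- 0                       {0,1,2,3,4,5,6,7,8,9,10,11,12,13,14,15}
step 4: eval (a < (2 + (lane // 2))) {0,1,2,3,4,5,6,7,8,9,10,11,12,13,14,15}
step 5: a <- c                       {0,1,2,3,4,5,6,7,8,9,10,11,12,13,14,15}
step 6: a <- ((4 + lane) + (11 % 2)) {0,1,2,3,4,5,6,7,8,9,10,11,12,13,14,15}
step 7: a <- (a + 1)                 {0,1,2,3,4,5,6,7,8,9,10,11,12,13,14,15}
step 8: eval (a < (2 + (lane // 2))) {0,1,2,3,4,5,6,7,8,9,10,11,12,13,14,15}
step 9: eval (a < 10)                {0,1,2,3,4,5,6,7,8,9,10,11,12,13,14,15}
step 10: c <- max(min(c, c), (c * -2)) {0,1,2,3}
step 11: c <- (c * (c + c))           {4,5,6,7,8,9,10,11,12,13,14,15}
step 12: c <- (max(lane, c) // 2)     {0,1,2,3,4,5,6,7,8,9,10,11,12,13,14,15}

Answer: 13 steps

c: 4,4,4,4,81,81,81,81,81,81,81,81,81,81,81,81
a: 6,7,8,9,10,11,12,13,14,15,16,17,18,19,20,21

steps = 13; useful = 192; efficiency = 192/208 = 12/13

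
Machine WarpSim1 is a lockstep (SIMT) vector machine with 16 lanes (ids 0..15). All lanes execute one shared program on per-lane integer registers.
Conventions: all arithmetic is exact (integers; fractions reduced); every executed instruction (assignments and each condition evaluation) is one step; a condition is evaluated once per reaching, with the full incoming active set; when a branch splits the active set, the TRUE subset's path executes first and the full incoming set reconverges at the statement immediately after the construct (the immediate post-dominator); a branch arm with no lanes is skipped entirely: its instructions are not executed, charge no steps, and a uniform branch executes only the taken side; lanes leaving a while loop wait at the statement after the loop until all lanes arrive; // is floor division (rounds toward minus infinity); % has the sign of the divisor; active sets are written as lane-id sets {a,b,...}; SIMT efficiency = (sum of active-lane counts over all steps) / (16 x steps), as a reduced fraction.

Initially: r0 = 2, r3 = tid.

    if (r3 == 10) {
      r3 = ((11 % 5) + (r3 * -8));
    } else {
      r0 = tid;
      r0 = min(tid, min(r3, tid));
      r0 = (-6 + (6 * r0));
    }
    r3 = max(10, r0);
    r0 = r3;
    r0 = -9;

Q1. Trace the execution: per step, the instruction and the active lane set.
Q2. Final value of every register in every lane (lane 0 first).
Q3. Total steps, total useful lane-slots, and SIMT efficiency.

step 0: eval (r3 == 10)              {0,1,2,3,4,5,6,7,8,9,10,11,12,13,14,15}
step 1: r3 <- ((11 % 5) + (r3 * -8)) {10}
step 2: r0 <- tid                    {0,1,2,3,4,5,6,7,8,9,11,12,13,14,15}
step 3: r0 <- min(tid, min(r3, tid)) {0,1,2,3,4,5,6,7,8,9,11,12,13,14,15}
step 4: r0 <- (-6 + (6 * r0))        {0,1,2,3,4,5,6,7,8,9,11,12,13,14,15}
step 5: r3 <- max(10, r0)            {0,1,2,3,4,5,6,7,8,9,10,11,12,13,14,15}
step 6: r0 <- r3                     {0,1,2,3,4,5,6,7,8,9,10,11,12,13,14,15}
step 7: r0 <- -9                     {0,1,2,3,4,5,6,7,8,9,10,11,12,13,14,15}

Answer: 8 steps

r0: -9,-9,-9,-9,-9,-9,-9,-9,-9,-9,-9,-9,-9,-9,-9,-9
r3: 10,10,10,12,18,24,30,36,42,48,10,60,66,72,78,84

steps = 8; useful = 110; efficiency = 110/128 = 55/64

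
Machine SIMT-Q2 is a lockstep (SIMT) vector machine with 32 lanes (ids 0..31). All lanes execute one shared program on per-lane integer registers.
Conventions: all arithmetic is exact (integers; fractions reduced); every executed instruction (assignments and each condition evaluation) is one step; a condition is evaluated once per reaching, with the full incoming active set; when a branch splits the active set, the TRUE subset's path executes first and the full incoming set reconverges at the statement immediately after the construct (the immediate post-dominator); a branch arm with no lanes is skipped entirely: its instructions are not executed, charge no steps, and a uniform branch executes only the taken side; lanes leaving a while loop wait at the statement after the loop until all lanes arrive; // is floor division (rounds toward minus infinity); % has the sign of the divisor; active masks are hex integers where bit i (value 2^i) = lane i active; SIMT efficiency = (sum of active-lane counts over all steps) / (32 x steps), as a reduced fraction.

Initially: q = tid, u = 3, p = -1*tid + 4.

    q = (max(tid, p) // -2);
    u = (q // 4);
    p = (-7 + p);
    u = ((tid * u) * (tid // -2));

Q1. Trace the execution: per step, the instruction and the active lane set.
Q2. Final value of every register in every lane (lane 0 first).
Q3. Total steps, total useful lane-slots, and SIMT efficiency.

step 0: q <- (max(tid, p) // -2)     0xffffffff
step 1: u <- (q // 4)                0xffffffff
step 2: p <- (-7 + p)                0xffffffff
step 3: u <- ((tid * u) * (tid // -2)) 0xffffffff

Answer: 4 steps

q: -2,-2,-1,-2,-2,-3,-3,-4,-4,-5,-5,-6,-6,-7,-7,-8,-8,-9,-9,-10,-10,-11,-11,-12,-12,-13,-13,-14,-14,-15,-15,-16
u: 0,1,2,6,8,15,18,28,32,90,100,132,144,182,196,240,256,459,486,570,600,693,726,828,864,1300,1352,1512,1568,1740,1800,1984
p: -3,-4,-5,-6,-7,-8,-9,-10,-11,-12,-13,-14,-15,-16,-17,-18,-19,-20,-21,-22,-23,-24,-25,-26,-27,-28,-29,-30,-31,-32,-33,-34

steps = 4; useful = 128; efficiency = 128/128 = 1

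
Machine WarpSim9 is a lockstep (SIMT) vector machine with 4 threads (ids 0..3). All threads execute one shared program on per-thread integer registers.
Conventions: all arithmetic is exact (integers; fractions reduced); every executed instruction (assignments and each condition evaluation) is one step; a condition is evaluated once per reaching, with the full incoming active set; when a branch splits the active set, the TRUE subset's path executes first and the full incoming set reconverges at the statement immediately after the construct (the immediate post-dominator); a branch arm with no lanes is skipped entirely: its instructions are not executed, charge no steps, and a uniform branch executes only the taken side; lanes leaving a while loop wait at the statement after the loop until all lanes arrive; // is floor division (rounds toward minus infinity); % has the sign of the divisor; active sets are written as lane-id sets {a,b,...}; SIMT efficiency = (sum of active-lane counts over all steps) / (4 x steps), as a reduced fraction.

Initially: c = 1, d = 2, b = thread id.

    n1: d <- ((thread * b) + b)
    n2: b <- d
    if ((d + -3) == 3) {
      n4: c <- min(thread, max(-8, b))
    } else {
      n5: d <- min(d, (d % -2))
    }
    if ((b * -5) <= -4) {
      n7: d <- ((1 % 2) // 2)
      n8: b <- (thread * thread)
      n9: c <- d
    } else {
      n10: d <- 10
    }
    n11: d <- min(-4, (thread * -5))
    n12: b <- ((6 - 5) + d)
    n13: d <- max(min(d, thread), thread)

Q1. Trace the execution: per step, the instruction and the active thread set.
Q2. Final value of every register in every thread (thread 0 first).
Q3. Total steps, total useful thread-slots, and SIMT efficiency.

step 0: d <- ((thread * b) + b)      {0,1,2,3}
step 1: b <- d                       {0,1,2,3}
step 2: eval ((d + -3) == 3)         {0,1,2,3}
step 3: c <- min(thread, max(-8, b)) {2}
step 4: d <- min(d, (d % -2))        {0,1,3}
step 5: eval ((b * -5) <= -4)        {0,1,2,3}
step 6: d <- ((1 % 2) // 2)          {1,2,3}
step 7: b <- (thread * thread)       {1,2,3}
step 8: c <- d                       {1,2,3}
step 9: d <- 10                      {0}
step 10: d <- min(-4, (thread * -5))  {0,1,2,3}
step 11: b <- ((6 - 5) + d)           {0,1,2,3}
step 12: d <- max(min(d, thread), thread) {0,1,2,3}

Answer: 13 steps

c: 1,0,0,0
d: 0,1,2,3
b: -3,-4,-9,-14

steps = 13; useful = 42; efficiency = 42/52 = 21/26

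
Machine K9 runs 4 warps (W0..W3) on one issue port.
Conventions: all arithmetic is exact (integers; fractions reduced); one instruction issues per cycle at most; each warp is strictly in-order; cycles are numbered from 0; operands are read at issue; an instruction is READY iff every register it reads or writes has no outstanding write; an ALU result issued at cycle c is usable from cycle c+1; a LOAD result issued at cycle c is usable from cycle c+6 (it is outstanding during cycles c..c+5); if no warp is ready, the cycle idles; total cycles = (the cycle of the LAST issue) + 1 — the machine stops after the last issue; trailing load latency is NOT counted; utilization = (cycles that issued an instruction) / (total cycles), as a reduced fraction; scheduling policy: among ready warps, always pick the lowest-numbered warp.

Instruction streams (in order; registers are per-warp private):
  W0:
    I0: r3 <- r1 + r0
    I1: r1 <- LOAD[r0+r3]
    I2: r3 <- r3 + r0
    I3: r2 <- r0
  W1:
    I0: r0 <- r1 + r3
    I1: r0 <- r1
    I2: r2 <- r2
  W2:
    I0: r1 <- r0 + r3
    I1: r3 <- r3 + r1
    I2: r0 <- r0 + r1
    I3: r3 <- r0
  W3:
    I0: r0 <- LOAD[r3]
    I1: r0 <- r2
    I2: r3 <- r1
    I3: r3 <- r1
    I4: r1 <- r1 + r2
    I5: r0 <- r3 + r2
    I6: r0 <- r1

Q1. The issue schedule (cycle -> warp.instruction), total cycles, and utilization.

cycle 0: W0.I0
cycle 1: W0.I1
cycle 2: W0.I2
cycle 3: W0.I3
cycle 4: W1.I0
cycle 5: W1.I1
cycle 6: W1.I2
cycle 7: W2.I0
cycle 8: W2.I1
cycle 9: W2.I2
cycle 10: W2.I3
cycle 11: W3.I0
cycle 12: idle
cycle 13: idle
cycle 14: idle
cycle 15: idle
cycle 16: idle
cycle 17: W3.I1
cycle 18: W3.I2
cycle 19: W3.I3
cycle 20: W3.I4
cycle 21: W3.I5
cycle 22: W3.I6

Answer: 23 cycles, utilization 18/23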